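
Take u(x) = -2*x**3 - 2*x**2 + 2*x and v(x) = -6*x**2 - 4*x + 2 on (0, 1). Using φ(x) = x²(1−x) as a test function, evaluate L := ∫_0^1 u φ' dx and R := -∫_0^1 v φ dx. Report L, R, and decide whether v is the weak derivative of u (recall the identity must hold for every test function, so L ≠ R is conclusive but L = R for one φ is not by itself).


LHS = 7/30, RHS = 7/30. Yes, v = u' weakly.

u(x) = -2*x**3 - 2*x**2 + 2*x, classical derivative u'(x) = -6*x**2 - 4*x + 2.
φ(x) = x²(1−x), so φ'(x) = x*(2 - 3*x).
Note φ(0) = φ(1) = 0, so the boundary term u·φ vanishes.
LHS = ∫_0^1 u(x) φ'(x) dx = ∫_0^1 (6*x^5 + 2*x^4 - 10*x^3 + 4*x^2) dx. Term by term:
  ∫_0^1 6*x^5 dx = 1;  ∫_0^1 2*x^4 dx = 2/5;  ∫_0^1 -10*x^3 dx = -5/2;
  ∫_0^1 4*x^2 dx = 4/3.
Sum: 1 + 2/5 − 5/2 + 4/3 = 7/30.
So LHS = 7/30.
∫_0^1 v(x) φ(x) dx = ∫_0^1 (6*x^5 - 2*x^4 - 6*x^3 + 2*x^2) dx. Term by term:
  ∫_0^1 6*x^5 dx = 1;  ∫_0^1 -2*x^4 dx = -2/5;  ∫_0^1 -6*x^3 dx = -3/2;
  ∫_0^1 2*x^2 dx = 2/3.
Sum: 1 − 2/5 − 3/2 + 2/3 = -7/30.
So RHS = -∫_0^1 v(x) φ(x) dx = 7/30.
LHS = RHS, so the identity holds for this test φ.
Moreover u is smooth here and v(x) = u'(x) = -6*x**2 - 4*x + 2 pointwise, so the identity holds for every test function. Hence v is the weak derivative of u.


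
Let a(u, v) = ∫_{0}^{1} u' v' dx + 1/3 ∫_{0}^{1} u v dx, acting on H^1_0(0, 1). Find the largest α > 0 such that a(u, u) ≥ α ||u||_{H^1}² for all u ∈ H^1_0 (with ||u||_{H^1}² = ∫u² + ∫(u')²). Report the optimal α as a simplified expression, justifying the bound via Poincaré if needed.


α = (1/3 + π^2)/(1 + π^2)

Coercivity of a(·,·) on H^1_0(0, 1) means a(u, u) ≥ α ||u||_{H^1}² for every u ∈ H^1_0.
The interval has length L = 1, and Poincaré/coercivity depend only on L. Here a(u, u) = ∫(u')² + (1/3)·∫u².
Here 0 < c = 1/3 < 1. The condition a(u,u) ≥ α||u||_{H^1}² reads (1−α)∫(u')² ≥ (α−c)∫u². Any admissible α is ≤ 1 (rapidly oscillating u have ∫u²/∫(u')² → 0), and α = 1 would force 0 ≥ (1−c)∫u², impossible since c < 1; so 1−α > 0. By the sharp Poincaré inequality on H^1_0 of an interval of length L, ∫(u')² ≥ (π/L)²∫u² with equality for the first sine mode sin(π(x−x₀)/L) (x₀ the left endpoint), so the inequality holds for all u iff (1−α)(π/L)² ≥ α − c, i.e. α ≤ ((π/L)² + c)/((π/L)² + 1) = (1 + c(L/π)²)/(1 + (L/π)²). With (π/L)² = π^2 and c = 1/3, the largest admissible constant is α = ((π/L)² + c)/((π/L)² + 1).
Simplifying, α = (1/3 + π^2)/(1 + π^2).


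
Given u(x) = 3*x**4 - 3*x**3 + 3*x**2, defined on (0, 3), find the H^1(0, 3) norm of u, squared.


||u||_{H^1}^2 = 5519421/140

The H^1 norm (squared) on an interval (0, L) is
  ||u||_{H^1}^2 = ∫_0^L u(x)^2 dx + ∫_0^L u'(x)^2 dx.
Compute u'(x) = 12*x**3 - 9*x**2 + 6*x.
Then u(x)^2 = 9*x**8 - 18*x**7 + 27*x**6 - 18*x**5 + 9*x**4 and u'(x)^2 = 144*x**6 - 216*x**5 + 225*x**4 - 108*x**3 + 36*x**2.
Integrate each monomial from 0 to 3 using ∫_0^3 c·x^n dx = c·3^(n+1)/(n+1):
  ∫_0^3 u(x)^2 dx = ∫_0^3 (9*x^8 - 18*x^7 + 27*x^6 - 18*x^5 + 9*x^4) dx. Term by term:
    ∫_0^3 9*x^8 dx = 19683;  ∫_0^3 -18*x^7 dx = -59049/4;  ∫_0^3 27*x^6 dx = 59049/7;
    ∫_0^3 -18*x^5 dx = -2187;  ∫_0^3 9*x^4 dx = 2187/5.
  Sum: 19683 − 59049/4 + 59049/7 − 2187 + 2187/5 = 1624941/140.
  ∫_0^3 u'(x)^2 dx = ∫_0^3 (144*x^6 - 216*x^5 + 225*x^4 - 108*x^3 + 36*x^2) dx. Term by term:
    ∫_0^3 144*x^6 dx = 314928/7;  ∫_0^3 -216*x^5 dx = -26244;  ∫_0^3 225*x^4 dx = 10935;
    ∫_0^3 -108*x^3 dx = -2187;  ∫_0^3 36*x^2 dx = 324.
  Sum: 314928/7 − 26244 + 10935 − 2187 + 324 = 194724/7.
Adding: ||u||_{H^1}^2 = 1624941/140 + 194724/7 = 5519421/140.


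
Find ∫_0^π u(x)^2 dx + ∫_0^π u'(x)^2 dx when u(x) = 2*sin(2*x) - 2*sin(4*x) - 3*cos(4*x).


||u||_{H^1(0,π)}^2 = 241*π/2

u'(x) = 12*sin(4*x) + 4*cos(2*x) - 8*cos(4*x).
Expand u² and (u')² and integrate term by term on (0, π), using: for integers n ≥ 1, ∫_0^π sin²(nx) dx = ∫_0^π cos²(nx) dx = π/2; for n ≠ n', ∫_0^π sin(nx)sin(n'x) dx = ∫_0^π cos(nx)cos(n'x) dx = 0; and by product-to-sum, ∫_0^π sin(nx)cos(n'x) dx = ½∫_0^π [sin((n+n')x) + sin((n−n')x)] dx, which is 0 when n+n' is even and 2n/(n²−n'²) when n+n' is odd (it need not vanish on (0, π)).
  u² squared terms: (-3)²·∫cos(4x)² dx = 9·π/2 = 9*π/2;  (-2)²·∫sin(4x)² dx = 4·π/2 = 2*π;  (2)²·∫sin(2x)² dx = 4·π/2 = 2*π.
  u² cross terms: 2·(-3)·(-2)·∫cos(4x)·sin(4x) dx = 12·(0) = 0;  2·(-3)·(2)·∫cos(4x)·sin(2x) dx = -12·(0) = 0;  2·(-2)·(2)·∫sin(4x)·sin(2x) dx = -8·(0) = 0.
  So ∫_0^π u² dx = 9*π/2 + 2*π + 2*π + 0 + 0 + 0 = 17*π/2.
  (u')² squared terms: (-8)²·∫cos(4x)² dx = 64·π/2 = 32*π;  (4)²·∫cos(2x)² dx = 16·π/2 = 8*π;  (12)²·∫sin(4x)² dx = 144·π/2 = 72*π.
  (u')² cross terms: 2·(-8)·(4)·∫cos(4x)·cos(2x) dx = -64·(0) = 0;  2·(-8)·(12)·∫cos(4x)·sin(4x) dx = -192·(0) = 0;  2·(4)·(12)·∫cos(2x)·sin(4x) dx = 96·(0) = 0.
  So ∫_0^π (u')² dx = 32*π + 8*π + 72*π + 0 + 0 + 0 = 112*π.
||u||_{H^1}^2 = (17*π/2) + (112*π) = 241*π/2.


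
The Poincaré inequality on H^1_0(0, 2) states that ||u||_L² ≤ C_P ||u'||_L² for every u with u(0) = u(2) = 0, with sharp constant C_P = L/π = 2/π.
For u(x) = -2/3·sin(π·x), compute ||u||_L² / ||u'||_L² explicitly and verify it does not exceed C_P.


||u||_L² / ||u'||_L² = 1/π < C_P = 2/π.

u(x) = -2/3·sin(π·x), so u'(x) = -2*π*cos(π*x)/3.
Writing u(x) = A·sin(kπx/L) with A = -2/3 and k = 2, use ∫_0^L sin²(kπx/L) dx = L/2 and ∫_0^L cos²(kπx/L) dx = L/2.
u² = 4/9·sin²(π·x) and (u')² = 4*π^2/9·cos²(π·x), and each of sin², cos² integrates to L/2 = 1 over (0, 2).
∫_0^2 u² dx = 4/9, so ||u||_L² = 2/3.
∫_0^2 (u')² dx = 4*π^2/9, so ||u'||_L² = 2*π/3.
Ratio ||u||_L² / ||u'||_L² = 1/π.
Sharp Poincaré constant on H^1_0(0, 2) is C_P = L/π = 2/π, achieved by sin(π/2·x).
This is the k = 2 harmonic; the ratio L/(kπ) is strictly less than C_P = L/π, consistent with the sharp inequality ||u||_L² ≤ C_P ||u'||_L².


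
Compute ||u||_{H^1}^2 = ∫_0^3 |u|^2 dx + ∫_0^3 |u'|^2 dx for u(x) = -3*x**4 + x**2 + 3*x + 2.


||u||_{H^1}^2 = 3969507/70

The H^1 norm (squared) on an interval (0, L) is
  ||u||_{H^1}^2 = ∫_0^L u(x)^2 dx + ∫_0^L u'(x)^2 dx.
Compute u'(x) = -12*x**3 + 2*x + 3.
Then u(x)^2 = 9*x**8 - 6*x**6 - 18*x**5 - 11*x**4 + 6*x**3 + 13*x**2 + 12*x + 4 and u'(x)^2 = 144*x**6 - 48*x**4 - 72*x**3 + 4*x**2 + 12*x + 9.
Integrate each monomial from 0 to 3 using ∫_0^3 c·x^n dx = c·3^(n+1)/(n+1):
  ∫_0^3 u(x)^2 dx = ∫_0^3 (9*x^8 - 6*x^6 - 18*x^5 - 11*x^4 + 6*x^3 + 13*x^2 + 12*x + 4) dx. Term by term:
    ∫_0^3 9*x^8 dx = 19683;  ∫_0^3 -6*x^6 dx = -13122/7;  ∫_0^3 -18*x^5 dx = -2187;
    ∫_0^3 -11*x^4 dx = -2673/5;  ∫_0^3 6*x^3 dx = 243/2;  ∫_0^3 13*x^2 dx = 117;
    ∫_0^3 12*x dx = 54;  ∫_0^3 4 dx = 12.
  Sum: 19683 − 13122/7 − 2187 − 2673/5 + 243/2 + 117 + 54 + 12 = 1077393/70.
  ∫_0^3 u'(x)^2 dx = ∫_0^3 (144*x^6 - 48*x^4 - 72*x^3 + 4*x^2 + 12*x + 9) dx. Term by term:
    ∫_0^3 144*x^6 dx = 314928/7;  ∫_0^3 -48*x^4 dx = -11664/5;  ∫_0^3 -72*x^3 dx = -1458;
    ∫_0^3 4*x^2 dx = 36;  ∫_0^3 12*x dx = 54;  ∫_0^3 9 dx = 27.
  Sum: 314928/7 − 11664/5 − 1458 + 36 + 54 + 27 = 1446057/35.
Adding: ||u||_{H^1}^2 = 1077393/70 + 1446057/35 = 3969507/70.


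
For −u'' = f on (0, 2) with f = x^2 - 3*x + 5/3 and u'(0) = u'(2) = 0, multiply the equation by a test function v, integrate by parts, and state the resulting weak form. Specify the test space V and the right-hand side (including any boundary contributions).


V = H^1(0, 2) (no boundary constraint on v; u is determined up to an additive constant); weak form: ∫_0^2 u'v' dx = ∫_0^2 (x^2 - 3*x + 5/3) v dx for all v ∈ V.

Multiply both sides by a test function v and integrate from 0 to 2:
  ∫_0^2 −u''(x) v(x) dx = ∫_0^2 f(x) v(x) dx.
Integrate the LHS by parts once:
  ∫_0^2 −u'' v dx = −[u'(x) v(x)]_0^2 + ∫_0^2 u'(x) v'(x) dx.
Thus ∫_0^2 u'(x) v'(x) dx = ∫_0^2 f(x) v(x) dx + [u'(x) v(x)]_0^2.
Choose V so that boundary terms are either known or forced to vanish.
u has homogeneous Neumann: u'(0) = u'(2) = 0. So [u' v]_0^2 = 0·v(2) − 0·v(0) = 0 for any v; take V = H^1(0, 2).
Weak formulation: find u (satisfying any essential BC) such that ∫_0^2 u'(x) v'(x) dx = ∫_0^2 f v dx for all v ∈ V (homogeneous Neumann, so boundary terms vanish).
Substituting f(x) = x^2 - 3*x + 5/3, the right-hand side is ∫_0^2 (x^2 - 3*x + 5/3) v dx.
Compatibility check (pure Neumann): taking v ≡ 1 ∈ V gives 0 = ∫_0^2 f dx + (0) − (0), i.e. ∫_0^2 f dx must equal u'(0) − u'(2) = 0. Indeed ∫_0^2 (x^2 - 3*x + 5/3) dx = 0, so the data are compatible. The solution is then unique only up to an additive constant (fix it e.g. by requiring ∫_0^2 u dx = 0).


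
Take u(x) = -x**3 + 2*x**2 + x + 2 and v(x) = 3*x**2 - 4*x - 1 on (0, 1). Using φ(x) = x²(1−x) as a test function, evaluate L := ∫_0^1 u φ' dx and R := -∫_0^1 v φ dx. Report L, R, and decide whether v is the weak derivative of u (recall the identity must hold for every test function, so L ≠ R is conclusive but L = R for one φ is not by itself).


LHS = -11/60, RHS = 11/60. No, v is not the weak derivative of u.

u(x) = -x**3 + 2*x**2 + x + 2, classical derivative u'(x) = -3*x**2 + 4*x + 1.
φ(x) = x²(1−x), so φ'(x) = x*(2 - 3*x).
Note φ(0) = φ(1) = 0, so the boundary term u·φ vanishes.
LHS = ∫_0^1 u(x) φ'(x) dx = ∫_0^1 (3*x^5 - 8*x^4 + x^3 - 4*x^2 + 4*x) dx. Term by term:
  ∫_0^1 3*x^5 dx = 1/2;  ∫_0^1 -8*x^4 dx = -8/5;  ∫_0^1 x^3 dx = 1/4;
  ∫_0^1 -4*x^2 dx = -4/3;  ∫_0^1 4*x dx = 2.
Sum: 1/2 − 8/5 + 1/4 − 4/3 + 2 = -11/60.
So LHS = -11/60.
∫_0^1 v(x) φ(x) dx = ∫_0^1 (-3*x^5 + 7*x^4 - 3*x^3 - x^2) dx. Term by term:
  ∫_0^1 -3*x^5 dx = -1/2;  ∫_0^1 7*x^4 dx = 7/5;  ∫_0^1 -3*x^3 dx = -3/4;
  ∫_0^1 -x^2 dx = -1/3.
Sum: -1/2 + 7/5 − 3/4 − 1/3 = -11/60.
So RHS = -∫_0^1 v(x) φ(x) dx = 11/60.
LHS − RHS = -11/30 ≠ 0, so the identity fails.
(For a valid weak derivative the identity must hold for EVERY test function, in particular this one. The failure shows v is NOT the weak derivative of u.)
Correct weak derivative would be u'(x) = -3*x**2 + 4*x + 1.


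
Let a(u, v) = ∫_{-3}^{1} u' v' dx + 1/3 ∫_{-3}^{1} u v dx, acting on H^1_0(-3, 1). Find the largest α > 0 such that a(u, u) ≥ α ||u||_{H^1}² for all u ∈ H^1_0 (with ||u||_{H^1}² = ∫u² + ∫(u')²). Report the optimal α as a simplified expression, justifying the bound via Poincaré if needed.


α = (16/3 + π^2)/(π^2 + 16)

Coercivity of a(·,·) on H^1_0(-3, 1) means a(u, u) ≥ α ||u||_{H^1}² for every u ∈ H^1_0.
The interval has length L = 4, and Poincaré/coercivity depend only on L. Here a(u, u) = ∫(u')² + (1/3)·∫u².
Here 0 < c = 1/3 < 1. The condition a(u,u) ≥ α||u||_{H^1}² reads (1−α)∫(u')² ≥ (α−c)∫u². Any admissible α is ≤ 1 (rapidly oscillating u have ∫u²/∫(u')² → 0), and α = 1 would force 0 ≥ (1−c)∫u², impossible since c < 1; so 1−α > 0. By the sharp Poincaré inequality on H^1_0 of an interval of length L, ∫(u')² ≥ (π/L)²∫u² with equality for the first sine mode sin(π(x−x₀)/L) (x₀ the left endpoint), so the inequality holds for all u iff (1−α)(π/L)² ≥ α − c, i.e. α ≤ ((π/L)² + c)/((π/L)² + 1) = (1 + c(L/π)²)/(1 + (L/π)²). With (π/L)² = π^2/16 and c = 1/3, the largest admissible constant is α = ((π/L)² + c)/((π/L)² + 1).
Simplifying, α = (16/3 + π^2)/(π^2 + 16).


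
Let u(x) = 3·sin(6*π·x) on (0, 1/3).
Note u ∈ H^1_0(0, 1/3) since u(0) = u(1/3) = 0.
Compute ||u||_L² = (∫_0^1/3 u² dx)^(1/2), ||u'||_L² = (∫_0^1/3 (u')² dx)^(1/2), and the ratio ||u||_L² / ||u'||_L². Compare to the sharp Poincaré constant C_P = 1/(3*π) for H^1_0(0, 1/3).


||u||_L² / ||u'||_L² = 1/(6*π) < C_P = 1/(3*π).

u(x) = 3·sin(6*π·x), so u'(x) = 18*π*cos(6*π*x).
Writing u(x) = A·sin(kπx/L) with A = 3 and k = 2, use ∫_0^L sin²(kπx/L) dx = L/2 and ∫_0^L cos²(kπx/L) dx = L/2.
u² = 9·sin²(6*π·x) and (u')² = 324*π^2·cos²(6*π·x), and each of sin², cos² integrates to L/2 = 1/6 over (0, 1/3).
∫_0^1/3 u² dx = 3/2, so ||u||_L² = sqrt(6)/2.
∫_0^1/3 (u')² dx = 54*π^2, so ||u'||_L² = 3*sqrt(6)*π.
Ratio ||u||_L² / ||u'||_L² = 1/(6*π).
Sharp Poincaré constant on H^1_0(0, 1/3) is C_P = L/π = 1/(3*π), achieved by sin(3*π·x).
This is the k = 2 harmonic; the ratio L/(kπ) is strictly less than C_P = L/π, consistent with the sharp inequality ||u||_L² ≤ C_P ||u'||_L².


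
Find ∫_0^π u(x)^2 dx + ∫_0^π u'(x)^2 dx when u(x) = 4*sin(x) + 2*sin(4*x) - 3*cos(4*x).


||u||_{H^1(0,π)}^2 = 272/5 + 253*π/2

u'(x) = 12*sin(4*x) + 4*cos(x) + 8*cos(4*x).
Expand u² and (u')² and integrate term by term on (0, π), using: for integers n ≥ 1, ∫_0^π sin²(nx) dx = ∫_0^π cos²(nx) dx = π/2; for n ≠ n', ∫_0^π sin(nx)sin(n'x) dx = ∫_0^π cos(nx)cos(n'x) dx = 0; and by product-to-sum, ∫_0^π sin(nx)cos(n'x) dx = ½∫_0^π [sin((n+n')x) + sin((n−n')x)] dx, which is 0 when n+n' is even and 2n/(n²−n'²) when n+n' is odd (it need not vanish on (0, π)).
  u² squared terms: (-3)²·∫cos(4x)² dx = 9·π/2 = 9*π/2;  (2)²·∫sin(4x)² dx = 4·π/2 = 2*π;  (4)²·∫sin(x)² dx = 16·π/2 = 8*π.
  u² cross terms: 2·(-3)·(2)·∫cos(4x)·sin(4x) dx = -12·(0) = 0;  2·(-3)·(4)·∫cos(4x)·sin(x) dx = -24·(-2/15) = 16/5;  2·(2)·(4)·∫sin(4x)·sin(x) dx = 16·(0) = 0.
  So ∫_0^π u² dx = 9*π/2 + 2*π + 8*π + 0 + 16/5 + 0 = 16/5 + 29*π/2.
  (u')² squared terms: (4)²·∫cos(x)² dx = 16·π/2 = 8*π;  (8)²·∫cos(4x)² dx = 64·π/2 = 32*π;  (12)²·∫sin(4x)² dx = 144·π/2 = 72*π.
  (u')² cross terms: 2·(4)·(8)·∫cos(x)·cos(4x) dx = 64·(0) = 0;  2·(4)·(12)·∫cos(x)·sin(4x) dx = 96·(8/15) = 256/5;  2·(8)·(12)·∫cos(4x)·sin(4x) dx = 192·(0) = 0.
  So ∫_0^π (u')² dx = 8*π + 32*π + 72*π + 0 + 256/5 + 0 = 256/5 + 112*π.
||u||_{H^1}^2 = (16/5 + 29*π/2) + (256/5 + 112*π) = 272/5 + 253*π/2.


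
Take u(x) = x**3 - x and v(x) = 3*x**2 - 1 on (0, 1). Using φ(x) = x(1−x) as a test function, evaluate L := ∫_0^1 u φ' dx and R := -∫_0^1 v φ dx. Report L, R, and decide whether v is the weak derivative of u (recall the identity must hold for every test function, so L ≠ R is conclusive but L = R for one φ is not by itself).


LHS = 1/60, RHS = 1/60. Yes, v = u' weakly.

u(x) = x**3 - x, classical derivative u'(x) = 3*x**2 - 1.
φ(x) = x(1−x), so φ'(x) = 1 - 2*x.
Note φ(0) = φ(1) = 0, so the boundary term u·φ vanishes.
LHS = ∫_0^1 u(x) φ'(x) dx = ∫_0^1 (-2*x^4 + x^3 + 2*x^2 - x) dx. Term by term:
  ∫_0^1 -2*x^4 dx = -2/5;  ∫_0^1 x^3 dx = 1/4;  ∫_0^1 2*x^2 dx = 2/3;
  ∫_0^1 -x dx = -1/2.
Sum: -2/5 + 1/4 + 2/3 − 1/2 = 1/60.
So LHS = 1/60.
∫_0^1 v(x) φ(x) dx = ∫_0^1 (-3*x^4 + 3*x^3 + x^2 - x) dx. Term by term:
  ∫_0^1 -3*x^4 dx = -3/5;  ∫_0^1 3*x^3 dx = 3/4;  ∫_0^1 x^2 dx = 1/3;
  ∫_0^1 -x dx = -1/2.
Sum: -3/5 + 3/4 + 1/3 − 1/2 = -1/60.
So RHS = -∫_0^1 v(x) φ(x) dx = 1/60.
LHS = RHS, so the identity holds for this test φ.
Moreover u is smooth here and v(x) = u'(x) = 3*x**2 - 1 pointwise, so the identity holds for every test function. Hence v is the weak derivative of u.


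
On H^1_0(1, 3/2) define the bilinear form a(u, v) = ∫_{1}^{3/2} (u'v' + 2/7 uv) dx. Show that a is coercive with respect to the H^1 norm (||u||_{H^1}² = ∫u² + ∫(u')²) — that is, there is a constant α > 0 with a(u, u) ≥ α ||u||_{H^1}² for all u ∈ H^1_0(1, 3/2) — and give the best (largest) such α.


α = 2*(1 + 14*π^2)/(7*(1 + 4*π^2))

Coercivity of a(·,·) on H^1_0(1, 3/2) means a(u, u) ≥ α ||u||_{H^1}² for every u ∈ H^1_0.
The interval has length L = 1/2, and Poincaré/coercivity depend only on L. Here a(u, u) = ∫(u')² + (2/7)·∫u².
Here 0 < c = 2/7 < 1. The condition a(u,u) ≥ α||u||_{H^1}² reads (1−α)∫(u')² ≥ (α−c)∫u². Any admissible α is ≤ 1 (rapidly oscillating u have ∫u²/∫(u')² → 0), and α = 1 would force 0 ≥ (1−c)∫u², impossible since c < 1; so 1−α > 0. By the sharp Poincaré inequality on H^1_0 of an interval of length L, ∫(u')² ≥ (π/L)²∫u² with equality for the first sine mode sin(π(x−x₀)/L) (x₀ the left endpoint), so the inequality holds for all u iff (1−α)(π/L)² ≥ α − c, i.e. α ≤ ((π/L)² + c)/((π/L)² + 1) = (1 + c(L/π)²)/(1 + (L/π)²). With (π/L)² = 4*π^2 and c = 2/7, the largest admissible constant is α = ((π/L)² + c)/((π/L)² + 1).
Simplifying, α = 2*(1 + 14*π^2)/(7*(1 + 4*π^2)).


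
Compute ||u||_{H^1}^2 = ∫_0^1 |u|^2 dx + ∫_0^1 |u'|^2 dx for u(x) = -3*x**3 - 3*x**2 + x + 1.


||u||_{H^1}^2 = 4874/105

The H^1 norm (squared) on an interval (0, L) is
  ||u||_{H^1}^2 = ∫_0^L u(x)^2 dx + ∫_0^L u'(x)^2 dx.
Compute u'(x) = -9*x**2 - 6*x + 1.
Then u(x)^2 = 9*x**6 + 18*x**5 + 3*x**4 - 12*x**3 - 5*x**2 + 2*x + 1 and u'(x)^2 = 81*x**4 + 108*x**3 + 18*x**2 - 12*x + 1.
Integrate each monomial from 0 to 1 using ∫_0^1 c·x^n dx = c·1^(n+1)/(n+1):
  ∫_0^1 u(x)^2 dx = ∫_0^1 (9*x^6 + 18*x^5 + 3*x^4 - 12*x^3 - 5*x^2 + 2*x + 1) dx. Term by term:
    ∫_0^1 9*x^6 dx = 9/7;  ∫_0^1 18*x^5 dx = 3;  ∫_0^1 3*x^4 dx = 3/5;
    ∫_0^1 -12*x^3 dx = -3;  ∫_0^1 -5*x^2 dx = -5/3;  ∫_0^1 2*x dx = 1;
    ∫_0^1 1 dx = 1.
  Sum: 9/7 + 3 + 3/5 − 3 − 5/3 + 1 + 1 = 233/105.
  ∫_0^1 u'(x)^2 dx = ∫_0^1 (81*x^4 + 108*x^3 + 18*x^2 - 12*x + 1) dx. Term by term:
    ∫_0^1 81*x^4 dx = 81/5;  ∫_0^1 108*x^3 dx = 27;  ∫_0^1 18*x^2 dx = 6;
    ∫_0^1 -12*x dx = -6;  ∫_0^1 1 dx = 1.
  Sum: 81/5 + 27 + 6 − 6 + 1 = 221/5.
Adding: ||u||_{H^1}^2 = 233/105 + 221/5 = 4874/105.


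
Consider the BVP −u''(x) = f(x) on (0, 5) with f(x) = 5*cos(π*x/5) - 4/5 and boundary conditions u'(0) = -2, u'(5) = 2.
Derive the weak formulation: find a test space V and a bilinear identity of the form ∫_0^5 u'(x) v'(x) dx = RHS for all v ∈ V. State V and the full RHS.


V = H^1(0, 5) (v unrestricted at boundary; u is determined up to an additive constant); weak form: ∫_0^5 u'v' dx = ∫_0^5 (5*cos(π*x/5) - 4/5) v dx + 2·v(5) + 2·v(0) for all v ∈ V.

Multiply both sides by a test function v and integrate from 0 to 5:
  ∫_0^5 −u''(x) v(x) dx = ∫_0^5 f(x) v(x) dx.
Integrate the LHS by parts once:
  ∫_0^5 −u'' v dx = −[u'(x) v(x)]_0^5 + ∫_0^5 u'(x) v'(x) dx.
Thus ∫_0^5 u'(x) v'(x) dx = ∫_0^5 f(x) v(x) dx + [u'(x) v(x)]_0^5.
Choose V so that boundary terms are either known or forced to vanish.
u has inhomogeneous Neumann u'(0) = -2, u'(5) = 2. [u' v]_0^5 = (2)·v(5) − (-2)·v(0) = 2·v(5) + 2·v(0). Take V = H^1(0, 5); boundary term becomes part of RHS.
Weak formulation: find u (satisfying any essential BC) such that ∫_0^5 u'(x) v'(x) dx = ∫_0^5 f v dx + 2·v(5) + 2·v(0) for all v ∈ V (Neumann data are natural BCs: they enter the RHS as boundary terms).
Substituting f(x) = 5*cos(π*x/5) - 4/5, the right-hand side is ∫_0^5 (5*cos(π*x/5) - 4/5) v dx + 2·v(5) + 2·v(0).
Compatibility check (pure Neumann): taking v ≡ 1 ∈ V gives 0 = ∫_0^5 f dx + (2) − (-2), i.e. ∫_0^5 f dx must equal u'(0) − u'(5) = -4. Indeed ∫_0^5 (5*cos(π*x/5) - 4/5) dx = -4, so the data are compatible. The solution is then unique only up to an additive constant (fix it e.g. by requiring ∫_0^5 u dx = 0).


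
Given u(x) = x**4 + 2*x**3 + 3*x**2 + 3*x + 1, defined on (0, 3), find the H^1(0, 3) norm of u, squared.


||u||_{H^1}^2 = 1057047/35

The H^1 norm (squared) on an interval (0, L) is
  ||u||_{H^1}^2 = ∫_0^L u(x)^2 dx + ∫_0^L u'(x)^2 dx.
Compute u'(x) = 4*x**3 + 6*x**2 + 6*x + 3.
Then u(x)^2 = x**8 + 4*x**7 + 10*x**6 + 18*x**5 + 23*x**4 + 22*x**3 + 15*x**2 + 6*x + 1 and u'(x)^2 = 16*x**6 + 48*x**5 + 84*x**4 + 96*x**3 + 72*x**2 + 36*x + 9.
Integrate each monomial from 0 to 3 using ∫_0^3 c·x^n dx = c·3^(n+1)/(n+1):
  ∫_0^3 u(x)^2 dx = ∫_0^3 (x^8 + 4*x^7 + 10*x^6 + 18*x^5 + 23*x^4 + 22*x^3 + 15*x^2 + 6*x + 1) dx. Term by term:
    ∫_0^3 x^8 dx = 2187;  ∫_0^3 4*x^7 dx = 6561/2;  ∫_0^3 10*x^6 dx = 21870/7;
    ∫_0^3 18*x^5 dx = 2187;  ∫_0^3 23*x^4 dx = 5589/5;  ∫_0^3 22*x^3 dx = 891/2;
    ∫_0^3 15*x^2 dx = 135;  ∫_0^3 6*x dx = 27;  ∫_0^3 1 dx = 3.
  Sum: 2187 + 6561/2 + 21870/7 + 2187 + 5589/5 + 891/2 + 135 + 27 + 3 = 437748/35.
  ∫_0^3 u'(x)^2 dx = ∫_0^3 (16*x^6 + 48*x^5 + 84*x^4 + 96*x^3 + 72*x^2 + 36*x + 9) dx. Term by term:
    ∫_0^3 16*x^6 dx = 34992/7;  ∫_0^3 48*x^5 dx = 5832;  ∫_0^3 84*x^4 dx = 20412/5;
    ∫_0^3 96*x^3 dx = 1944;  ∫_0^3 72*x^2 dx = 648;  ∫_0^3 36*x dx = 162;
    ∫_0^3 9 dx = 27.
  Sum: 34992/7 + 5832 + 20412/5 + 1944 + 648 + 162 + 27 = 619299/35.
Adding: ||u||_{H^1}^2 = 437748/35 + 619299/35 = 1057047/35.


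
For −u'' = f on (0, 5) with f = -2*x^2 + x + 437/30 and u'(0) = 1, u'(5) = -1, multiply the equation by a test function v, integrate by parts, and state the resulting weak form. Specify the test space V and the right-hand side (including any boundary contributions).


V = H^1(0, 5) (v unrestricted at boundary; u is determined up to an additive constant); weak form: ∫_0^5 u'v' dx = ∫_0^5 (-2*x^2 + x + 437/30) v dx − v(5) − v(0) for all v ∈ V.

Multiply both sides by a test function v and integrate from 0 to 5:
  ∫_0^5 −u''(x) v(x) dx = ∫_0^5 f(x) v(x) dx.
Integrate the LHS by parts once:
  ∫_0^5 −u'' v dx = −[u'(x) v(x)]_0^5 + ∫_0^5 u'(x) v'(x) dx.
Thus ∫_0^5 u'(x) v'(x) dx = ∫_0^5 f(x) v(x) dx + [u'(x) v(x)]_0^5.
Choose V so that boundary terms are either known or forced to vanish.
u has inhomogeneous Neumann u'(0) = 1, u'(5) = -1. [u' v]_0^5 = (-1)·v(5) − (1)·v(0) = − v(5) − v(0). Take V = H^1(0, 5); boundary term becomes part of RHS.
Weak formulation: find u (satisfying any essential BC) such that ∫_0^5 u'(x) v'(x) dx = ∫_0^5 f v dx − v(5) − v(0) for all v ∈ V (Neumann data are natural BCs: they enter the RHS as boundary terms).
Substituting f(x) = -2*x^2 + x + 437/30, the right-hand side is ∫_0^5 (-2*x^2 + x + 437/30) v dx − v(5) − v(0).
Compatibility check (pure Neumann): taking v ≡ 1 ∈ V gives 0 = ∫_0^5 f dx + (-1) − (1), i.e. ∫_0^5 f dx must equal u'(0) − u'(5) = 2. Indeed ∫_0^5 (-2*x^2 + x + 437/30) dx = 2, so the data are compatible. The solution is then unique only up to an additive constant (fix it e.g. by requiring ∫_0^5 u dx = 0).


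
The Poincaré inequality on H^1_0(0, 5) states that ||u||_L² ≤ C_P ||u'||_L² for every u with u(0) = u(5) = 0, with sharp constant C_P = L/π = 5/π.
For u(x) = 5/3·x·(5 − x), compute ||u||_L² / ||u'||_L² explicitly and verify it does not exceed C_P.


||u||_L² / ||u'||_L² = sqrt(10)/2 < C_P = 5/π.

u(x) = 5/3·x·(5 − x), so u'(x) = 25/3 - 10*x/3.
u(x) = 5/3·x·(5 − x) vanishes at x = 0 and x = 5, so u ∈ H^1_0(0, 5). Differentiate via the product rule and integrate the resulting polynomials term by term.
  ∫_0^5 u² dx = ∫_0^5 (25*x^4/9 - 250*x^3/9 + 625*x^2/9) dx. Term by term:
    ∫_0^5 25*x^4/9 dx = 15625/9;  ∫_0^5 -250*x^3/9 dx = -78125/18;  ∫_0^5 625*x^2/9 dx = 78125/27.
  Sum: 15625/9 − 78125/18 + 78125/27 = 15625/54.
  ∫_0^5 (u')² dx = ∫_0^5 (100*x^2/9 - 500*x/9 + 625/9) dx. Term by term:
    ∫_0^5 100*x^2/9 dx = 12500/27;  ∫_0^5 -500*x/9 dx = -6250/9;  ∫_0^5 625/9 dx = 3125/9.
  Sum: 12500/27 − 6250/9 + 3125/9 = 3125/27.
∫_0^5 u² dx = 15625/54, so ||u||_L² = 125*sqrt(6)/18.
∫_0^5 (u')² dx = 3125/27, so ||u'||_L² = 25*sqrt(15)/9.
Ratio ||u||_L² / ||u'||_L² = sqrt(10)/2.
Sharp Poincaré constant on H^1_0(0, 5) is C_P = L/π = 5/π, achieved by sin(π/5·x).
A polynomial bump cannot attain the sharp Poincaré constant (only the first sine eigenfunction does), so the ratio is strictly less than C_P, consistent with ||u||_L² ≤ C_P ||u'||_L².


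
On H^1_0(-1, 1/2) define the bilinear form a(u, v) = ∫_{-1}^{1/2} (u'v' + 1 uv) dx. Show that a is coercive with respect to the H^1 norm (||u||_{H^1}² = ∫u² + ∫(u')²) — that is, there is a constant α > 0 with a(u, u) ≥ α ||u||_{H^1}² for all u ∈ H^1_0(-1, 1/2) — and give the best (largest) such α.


α = 1

Coercivity of a(·,·) on H^1_0(-1, 1/2) means a(u, u) ≥ α ||u||_{H^1}² for every u ∈ H^1_0.
The interval has length L = 3/2, and Poincaré/coercivity depend only on L. Here a(u, u) = ∫(u')² + (1)·∫u².
Here c = 1 ≥ 1, so a(u,u) = ∫(u')² + c∫u² ≥ ∫(u')² + ∫u² = ||u||_{H^1}², i.e. α = 1 works. No larger α is possible: a(u,u) ≥ α||u||_{H^1}² means (1−α)∫(u')² ≥ (α−c)∫u², and for the modes u_n = sin(nπ(x−x₀)/L) (x₀ the left endpoint) one has ∫u_n²/∫(u_n')² = (L/(nπ))² → 0, so a(u_n,u_n)/||u_n||_{H^1}² → 1. Hence the optimal constant is α = 1.
Therefore α = 1.


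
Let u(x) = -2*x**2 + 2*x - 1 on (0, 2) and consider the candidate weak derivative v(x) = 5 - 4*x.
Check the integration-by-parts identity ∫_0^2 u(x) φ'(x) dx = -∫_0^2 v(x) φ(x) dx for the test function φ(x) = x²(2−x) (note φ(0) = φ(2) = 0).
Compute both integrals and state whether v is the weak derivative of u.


LHS = 56/15, RHS = -4/15. No, v is not the weak derivative of u.

u(x) = -2*x**2 + 2*x - 1, classical derivative u'(x) = 2 - 4*x.
φ(x) = x²(2−x), so φ'(x) = x*(4 - 3*x).
Note φ(0) = φ(2) = 0, so the boundary term u·φ vanishes.
LHS = ∫_0^2 u(x) φ'(x) dx = ∫_0^2 (6*x^4 - 14*x^3 + 11*x^2 - 4*x) dx. Term by term:
  ∫_0^2 6*x^4 dx = 192/5;  ∫_0^2 -14*x^3 dx = -56;  ∫_0^2 11*x^2 dx = 88/3;
  ∫_0^2 -4*x dx = -8.
Sum: 192/5 − 56 + 88/3 − 8 = 56/15.
So LHS = 56/15.
∫_0^2 v(x) φ(x) dx = ∫_0^2 (4*x^4 - 13*x^3 + 10*x^2) dx. Term by term:
  ∫_0^2 4*x^4 dx = 128/5;  ∫_0^2 -13*x^3 dx = -52;  ∫_0^2 10*x^2 dx = 80/3.
Sum: 128/5 − 52 + 80/3 = 4/15.
So RHS = -∫_0^2 v(x) φ(x) dx = -4/15.
LHS − RHS = 4 ≠ 0, so the identity fails.
(For a valid weak derivative the identity must hold for EVERY test function, in particular this one. The failure shows v is NOT the weak derivative of u.)
Correct weak derivative would be u'(x) = 2 - 4*x.


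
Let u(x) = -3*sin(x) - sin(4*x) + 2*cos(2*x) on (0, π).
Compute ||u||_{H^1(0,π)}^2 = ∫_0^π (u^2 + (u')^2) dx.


||u||_{H^1(0,π)}^2 = 40 + 55*π/2

u'(x) = -4*sin(2*x) - 3*cos(x) - 4*cos(4*x).
Expand u² and (u')² and integrate term by term on (0, π), using: for integers n ≥ 1, ∫_0^π sin²(nx) dx = ∫_0^π cos²(nx) dx = π/2; for n ≠ n', ∫_0^π sin(nx)sin(n'x) dx = ∫_0^π cos(nx)cos(n'x) dx = 0; and by product-to-sum, ∫_0^π sin(nx)cos(n'x) dx = ½∫_0^π [sin((n+n')x) + sin((n−n')x)] dx, which is 0 when n+n' is even and 2n/(n²−n'²) when n+n' is odd (it need not vanish on (0, π)).
  u² squared terms: (-1)²·∫sin(4x)² dx = 1·π/2 = π/2;  (-3)²·∫sin(x)² dx = 9·π/2 = 9*π/2;  (2)²·∫cos(2x)² dx = 4·π/2 = 2*π.
  u² cross terms: 2·(-1)·(-3)·∫sin(4x)·sin(x) dx = 6·(0) = 0;  2·(-1)·(2)·∫sin(4x)·cos(2x) dx = -4·(0) = 0;  2·(-3)·(2)·∫sin(x)·cos(2x) dx = -12·(-2/3) = 8.
  So ∫_0^π u² dx = π/2 + 9*π/2 + 2*π + 0 + 0 + 8 = 8 + 7*π.
  (u')² squared terms: (-4)²·∫cos(4x)² dx = 16·π/2 = 8*π;  (-4)²·∫sin(2x)² dx = 16·π/2 = 8*π;  (-3)²·∫cos(x)² dx = 9·π/2 = 9*π/2.
  (u')² cross terms: 2·(-4)·(-4)·∫cos(4x)·sin(2x) dx = 32·(0) = 0;  2·(-4)·(-3)·∫cos(4x)·cos(x) dx = 24·(0) = 0;  2·(-4)·(-3)·∫sin(2x)·cos(x) dx = 24·(4/3) = 32.
  So ∫_0^π (u')² dx = 8*π + 8*π + 9*π/2 + 0 + 0 + 32 = 32 + 41*π/2.
||u||_{H^1}^2 = (8 + 7*π) + (32 + 41*π/2) = 40 + 55*π/2.


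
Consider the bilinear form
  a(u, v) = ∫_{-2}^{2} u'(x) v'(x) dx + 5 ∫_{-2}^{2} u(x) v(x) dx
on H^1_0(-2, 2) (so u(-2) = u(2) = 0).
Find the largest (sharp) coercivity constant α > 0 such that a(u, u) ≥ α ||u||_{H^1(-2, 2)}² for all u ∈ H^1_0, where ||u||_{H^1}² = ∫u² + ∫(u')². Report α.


α = 1

Coercivity of a(·,·) on H^1_0(-2, 2) means a(u, u) ≥ α ||u||_{H^1}² for every u ∈ H^1_0.
The interval has length L = 4, and Poincaré/coercivity depend only on L. Here a(u, u) = ∫(u')² + (5)·∫u².
Here c = 5 ≥ 1, so a(u,u) = ∫(u')² + c∫u² ≥ ∫(u')² + ∫u² = ||u||_{H^1}², i.e. α = 1 works. No larger α is possible: a(u,u) ≥ α||u||_{H^1}² means (1−α)∫(u')² ≥ (α−c)∫u², and for the modes u_n = sin(nπ(x−x₀)/L) (x₀ the left endpoint) one has ∫u_n²/∫(u_n')² = (L/(nπ))² → 0, so a(u_n,u_n)/||u_n||_{H^1}² → 1. Hence the optimal constant is α = 1.
Therefore α = 1.


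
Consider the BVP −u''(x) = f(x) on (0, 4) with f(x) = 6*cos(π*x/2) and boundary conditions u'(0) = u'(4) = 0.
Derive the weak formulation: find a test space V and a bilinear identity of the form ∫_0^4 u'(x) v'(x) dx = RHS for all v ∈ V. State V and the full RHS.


V = H^1(0, 4) (no boundary constraint on v; u is determined up to an additive constant); weak form: ∫_0^4 u'v' dx = ∫_0^4 (6*cos(π*x/2)) v dx for all v ∈ V.

Multiply both sides by a test function v and integrate from 0 to 4:
  ∫_0^4 −u''(x) v(x) dx = ∫_0^4 f(x) v(x) dx.
Integrate the LHS by parts once:
  ∫_0^4 −u'' v dx = −[u'(x) v(x)]_0^4 + ∫_0^4 u'(x) v'(x) dx.
Thus ∫_0^4 u'(x) v'(x) dx = ∫_0^4 f(x) v(x) dx + [u'(x) v(x)]_0^4.
Choose V so that boundary terms are either known or forced to vanish.
u has homogeneous Neumann: u'(0) = u'(4) = 0. So [u' v]_0^4 = 0·v(4) − 0·v(0) = 0 for any v; take V = H^1(0, 4).
Weak formulation: find u (satisfying any essential BC) such that ∫_0^4 u'(x) v'(x) dx = ∫_0^4 f v dx for all v ∈ V (homogeneous Neumann, so boundary terms vanish).
Substituting f(x) = 6*cos(π*x/2), the right-hand side is ∫_0^4 (6*cos(π*x/2)) v dx.
Compatibility check (pure Neumann): taking v ≡ 1 ∈ V gives 0 = ∫_0^4 f dx + (0) − (0), i.e. ∫_0^4 f dx must equal u'(0) − u'(4) = 0. Indeed ∫_0^4 (6*cos(π*x/2)) dx = 0, so the data are compatible. The solution is then unique only up to an additive constant (fix it e.g. by requiring ∫_0^4 u dx = 0).


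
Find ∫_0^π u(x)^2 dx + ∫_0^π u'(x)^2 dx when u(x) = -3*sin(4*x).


||u||_{H^1(0,π)}^2 = 153*π/2

u'(x) = -12*cos(4*x).
Expand u² and (u')² and integrate term by term on (0, π), using: for integers n ≥ 1, ∫_0^π sin²(nx) dx = ∫_0^π cos²(nx) dx = π/2; for n ≠ n', ∫_0^π sin(nx)sin(n'x) dx = ∫_0^π cos(nx)cos(n'x) dx = 0; and by product-to-sum, ∫_0^π sin(nx)cos(n'x) dx = ½∫_0^π [sin((n+n')x) + sin((n−n')x)] dx, which is 0 when n+n' is even and 2n/(n²−n'²) when n+n' is odd (it need not vanish on (0, π)).
  u² squared terms: (-3)²·∫sin(4x)² dx = 9·π/2 = 9*π/2.
  So ∫_0^π u² dx = 9*π/2.
  (u')² squared terms: (-12)²·∫cos(4x)² dx = 144·π/2 = 72*π.
  So ∫_0^π (u')² dx = 72*π.
||u||_{H^1}^2 = (9*π/2) + (72*π) = 153*π/2.


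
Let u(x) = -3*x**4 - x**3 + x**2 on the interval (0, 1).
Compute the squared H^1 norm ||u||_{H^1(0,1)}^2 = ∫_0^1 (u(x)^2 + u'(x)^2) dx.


||u||_{H^1}^2 = 3361/140

The H^1 norm (squared) on an interval (0, L) is
  ||u||_{H^1}^2 = ∫_0^L u(x)^2 dx + ∫_0^L u'(x)^2 dx.
Compute u'(x) = -12*x**3 - 3*x**2 + 2*x.
Then u(x)^2 = 9*x**8 + 6*x**7 - 5*x**6 - 2*x**5 + x**4 and u'(x)^2 = 144*x**6 + 72*x**5 - 39*x**4 - 12*x**3 + 4*x**2.
Integrate each monomial from 0 to 1 using ∫_0^1 c·x^n dx = c·1^(n+1)/(n+1):
  ∫_0^1 u(x)^2 dx = ∫_0^1 (9*x^8 + 6*x^7 - 5*x^6 - 2*x^5 + x^4) dx. Term by term:
    ∫_0^1 9*x^8 dx = 1;  ∫_0^1 6*x^7 dx = 3/4;  ∫_0^1 -5*x^6 dx = -5/7;
    ∫_0^1 -2*x^5 dx = -1/3;  ∫_0^1 x^4 dx = 1/5.
  Sum: 1 + 3/4 − 5/7 − 1/3 + 1/5 = 379/420.
  ∫_0^1 u'(x)^2 dx = ∫_0^1 (144*x^6 + 72*x^5 - 39*x^4 - 12*x^3 + 4*x^2) dx. Term by term:
    ∫_0^1 144*x^6 dx = 144/7;  ∫_0^1 72*x^5 dx = 12;  ∫_0^1 -39*x^4 dx = -39/5;
    ∫_0^1 -12*x^3 dx = -3;  ∫_0^1 4*x^2 dx = 4/3.
  Sum: 144/7 + 12 − 39/5 − 3 + 4/3 = 2426/105.
Adding: ||u||_{H^1}^2 = 379/420 + 2426/105 = 3361/140.


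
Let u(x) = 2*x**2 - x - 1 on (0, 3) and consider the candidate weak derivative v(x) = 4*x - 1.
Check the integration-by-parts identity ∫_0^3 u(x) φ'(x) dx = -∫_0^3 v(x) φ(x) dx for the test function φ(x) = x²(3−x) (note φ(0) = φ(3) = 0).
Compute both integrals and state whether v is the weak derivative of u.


LHS = -837/20, RHS = -837/20. Yes, v = u' weakly.

u(x) = 2*x**2 - x - 1, classical derivative u'(x) = 4*x - 1.
φ(x) = x²(3−x), so φ'(x) = 3*x*(2 - x).
Note φ(0) = φ(3) = 0, so the boundary term u·φ vanishes.
LHS = ∫_0^3 u(x) φ'(x) dx = ∫_0^3 (-6*x^4 + 15*x^3 - 3*x^2 - 6*x) dx. Term by term:
  ∫_0^3 -6*x^4 dx = -1458/5;  ∫_0^3 15*x^3 dx = 1215/4;  ∫_0^3 -3*x^2 dx = -27;
  ∫_0^3 -6*x dx = -27.
Sum: -1458/5 + 1215/4 − 27 − 27 = -837/20.
So LHS = -837/20.
∫_0^3 v(x) φ(x) dx = ∫_0^3 (-4*x^4 + 13*x^3 - 3*x^2) dx. Term by term:
  ∫_0^3 -4*x^4 dx = -972/5;  ∫_0^3 13*x^3 dx = 1053/4;  ∫_0^3 -3*x^2 dx = -27.
Sum: -972/5 + 1053/4 − 27 = 837/20.
So RHS = -∫_0^3 v(x) φ(x) dx = -837/20.
LHS = RHS, so the identity holds for this test φ.
Moreover u is smooth here and v(x) = u'(x) = 4*x - 1 pointwise, so the identity holds for every test function. Hence v is the weak derivative of u.


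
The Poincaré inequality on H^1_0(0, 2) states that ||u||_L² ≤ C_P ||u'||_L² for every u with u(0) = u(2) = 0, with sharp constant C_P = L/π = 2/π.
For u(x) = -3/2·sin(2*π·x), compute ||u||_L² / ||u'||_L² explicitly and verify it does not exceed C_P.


||u||_L² / ||u'||_L² = 1/(2*π) < C_P = 2/π.

u(x) = -3/2·sin(2*π·x), so u'(x) = -3*π*cos(2*π*x).
Writing u(x) = A·sin(kπx/L) with A = -3/2 and k = 4, use ∫_0^L sin²(kπx/L) dx = L/2 and ∫_0^L cos²(kπx/L) dx = L/2.
u² = 9/4·sin²(2*π·x) and (u')² = 9*π^2·cos²(2*π·x), and each of sin², cos² integrates to L/2 = 1 over (0, 2).
∫_0^2 u² dx = 9/4, so ||u||_L² = 3/2.
∫_0^2 (u')² dx = 9*π^2, so ||u'||_L² = 3*π.
Ratio ||u||_L² / ||u'||_L² = 1/(2*π).
Sharp Poincaré constant on H^1_0(0, 2) is C_P = L/π = 2/π, achieved by sin(π/2·x).
This is the k = 4 harmonic; the ratio L/(kπ) is strictly less than C_P = L/π, consistent with the sharp inequality ||u||_L² ≤ C_P ||u'||_L².


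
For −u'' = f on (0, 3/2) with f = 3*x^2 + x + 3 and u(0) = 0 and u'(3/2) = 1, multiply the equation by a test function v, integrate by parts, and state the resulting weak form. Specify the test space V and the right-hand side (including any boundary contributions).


V = {v ∈ H^1(0, 3/2) : v(0) = 0} (test functions vanish at x = 0 where u is specified); weak form: ∫_0^3/2 u'v' dx = ∫_0^3/2 (3*x^2 + x + 3) v dx + v(3/2) for all v ∈ V.

Multiply both sides by a test function v and integrate from 0 to 3/2:
  ∫_0^3/2 −u''(x) v(x) dx = ∫_0^3/2 f(x) v(x) dx.
Integrate the LHS by parts once:
  ∫_0^3/2 −u'' v dx = −[u'(x) v(x)]_0^3/2 + ∫_0^3/2 u'(x) v'(x) dx.
Thus ∫_0^3/2 u'(x) v'(x) dx = ∫_0^3/2 f(x) v(x) dx + [u'(x) v(x)]_0^3/2.
Choose V so that boundary terms are either known or forced to vanish.
Mixed BC: u(0) = 0 (Dirichlet) and u'(3/2) = 1 (Neumann). Define V = {v ∈ H^1(0, 3/2) : v(0) = 0}. Then [u' v]_0^3/2 = u'(3/2)·v(3/2) − u'(0)·0 = v(3/2).
Weak formulation: find u (satisfying any essential BC) such that ∫_0^3/2 u'(x) v'(x) dx = ∫_0^3/2 f v dx + v(3/2) for all v ∈ V (Dirichlet at 0 absorbed into V; Neumann datum at x = 3/2 contributes the boundary term).
Substituting f(x) = 3*x^2 + x + 3, the right-hand side is ∫_0^3/2 (3*x^2 + x + 3) v dx + v(3/2).


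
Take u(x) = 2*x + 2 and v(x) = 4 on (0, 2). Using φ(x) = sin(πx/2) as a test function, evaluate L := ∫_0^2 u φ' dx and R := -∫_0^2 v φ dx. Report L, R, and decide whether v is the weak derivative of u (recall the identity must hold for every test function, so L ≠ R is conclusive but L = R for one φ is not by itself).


LHS = -8/π, RHS = -16/π. No, v is not the weak derivative of u.

u(x) = 2*x + 2, classical derivative u'(x) = 2.
φ(x) = sin(πx/2), so φ'(x) = π*cos(π*x/2)/2.
Note φ(0) = φ(2) = 0, so the boundary term u·φ vanishes.
LHS = ∫_0^2 u(x) φ'(x) dx = ∫_0^2 (π*x*cos(π*x/2) + π*cos(π*x/2)) dx. Term by term:
  ∫_0^2 π*cos(π*x/2) dx = 0;  ∫_0^2 π*x*cos(π*x/2) dx = -8/π.
Sum: 0 − 8/π = -8/π.
So LHS = -8/π.
∫_0^2 v(x) φ(x) dx = ∫_0^2 (4*sin(π*x/2)) dx. Term by term:
  ∫_0^2 4*sin(π*x/2) dx = 16/π.
So RHS = -∫_0^2 v(x) φ(x) dx = -16/π.
LHS − RHS = 8/π ≠ 0, so the identity fails.
(For a valid weak derivative the identity must hold for EVERY test function, in particular this one. The failure shows v is NOT the weak derivative of u.)
Correct weak derivative would be u'(x) = 2.


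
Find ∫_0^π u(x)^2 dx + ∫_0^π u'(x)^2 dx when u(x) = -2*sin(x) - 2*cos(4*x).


||u||_{H^1(0,π)}^2 = -272/15 + 38*π

u'(x) = 8*sin(4*x) - 2*cos(x).
Expand u² and (u')² and integrate term by term on (0, π), using: for integers n ≥ 1, ∫_0^π sin²(nx) dx = ∫_0^π cos²(nx) dx = π/2; for n ≠ n', ∫_0^π sin(nx)sin(n'x) dx = ∫_0^π cos(nx)cos(n'x) dx = 0; and by product-to-sum, ∫_0^π sin(nx)cos(n'x) dx = ½∫_0^π [sin((n+n')x) + sin((n−n')x)] dx, which is 0 when n+n' is even and 2n/(n²−n'²) when n+n' is odd (it need not vanish on (0, π)).
  u² squared terms: (-2)²·∫cos(4x)² dx = 4·π/2 = 2*π;  (-2)²·∫sin(x)² dx = 4·π/2 = 2*π.
  u² cross terms: 2·(-2)·(-2)·∫cos(4x)·sin(x) dx = 8·(-2/15) = -16/15.
  So ∫_0^π u² dx = 2*π + 2*π − 16/15 = -16/15 + 4*π.
  (u')² squared terms: (-2)²·∫cos(x)² dx = 4·π/2 = 2*π;  (8)²·∫sin(4x)² dx = 64·π/2 = 32*π.
  (u')² cross terms: 2·(-2)·(8)·∫cos(x)·sin(4x) dx = -32·(8/15) = -256/15.
  So ∫_0^π (u')² dx = 2*π + 32*π − 256/15 = -256/15 + 34*π.
||u||_{H^1}^2 = (-16/15 + 4*π) + (-256/15 + 34*π) = -272/15 + 38*π.


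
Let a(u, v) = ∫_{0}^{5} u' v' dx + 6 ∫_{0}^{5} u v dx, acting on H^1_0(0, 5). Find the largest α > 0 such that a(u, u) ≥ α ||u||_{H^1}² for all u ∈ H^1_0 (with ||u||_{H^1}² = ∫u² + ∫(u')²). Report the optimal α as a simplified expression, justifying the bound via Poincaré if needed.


α = 1

Coercivity of a(·,·) on H^1_0(0, 5) means a(u, u) ≥ α ||u||_{H^1}² for every u ∈ H^1_0.
The interval has length L = 5, and Poincaré/coercivity depend only on L. Here a(u, u) = ∫(u')² + (6)·∫u².
Here c = 6 ≥ 1, so a(u,u) = ∫(u')² + c∫u² ≥ ∫(u')² + ∫u² = ||u||_{H^1}², i.e. α = 1 works. No larger α is possible: a(u,u) ≥ α||u||_{H^1}² means (1−α)∫(u')² ≥ (α−c)∫u², and for the modes u_n = sin(nπ(x−x₀)/L) (x₀ the left endpoint) one has ∫u_n²/∫(u_n')² = (L/(nπ))² → 0, so a(u_n,u_n)/||u_n||_{H^1}² → 1. Hence the optimal constant is α = 1.
Therefore α = 1.


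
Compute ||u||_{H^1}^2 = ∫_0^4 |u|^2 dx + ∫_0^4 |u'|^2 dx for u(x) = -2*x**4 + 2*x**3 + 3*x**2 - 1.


||u||_{H^1}^2 = 5403188/45

The H^1 norm (squared) on an interval (0, L) is
  ||u||_{H^1}^2 = ∫_0^L u(x)^2 dx + ∫_0^L u'(x)^2 dx.
Compute u'(x) = -8*x**3 + 6*x**2 + 6*x.
Then u(x)^2 = 4*x**8 - 8*x**7 - 8*x**6 + 12*x**5 + 13*x**4 - 4*x**3 - 6*x**2 + 1 and u'(x)^2 = 64*x**6 - 96*x**5 - 60*x**4 + 72*x**3 + 36*x**2.
Integrate each monomial from 0 to 4 using ∫_0^4 c·x^n dx = c·4^(n+1)/(n+1):
  ∫_0^4 u(x)^2 dx = ∫_0^4 (4*x^8 - 8*x^7 - 8*x^6 + 12*x^5 + 13*x^4 - 4*x^3 - 6*x^2 + 1) dx. Term by term:
    ∫_0^4 4*x^8 dx = 1048576/9;  ∫_0^4 -8*x^7 dx = -65536;  ∫_0^4 -8*x^6 dx = -131072/7;
    ∫_0^4 12*x^5 dx = 8192;  ∫_0^4 13*x^4 dx = 13312/5;  ∫_0^4 -4*x^3 dx = -256;
    ∫_0^4 -6*x^2 dx = -128;  ∫_0^4 1 dx = 4.
  Sum: 1048576/9 − 65536 − 131072/7 + 8192 + 13312/5 − 256 − 128 + 4 = 13457516/315.
  ∫_0^4 u'(x)^2 dx = ∫_0^4 (64*x^6 - 96*x^5 - 60*x^4 + 72*x^3 + 36*x^2) dx. Term by term:
    ∫_0^4 64*x^6 dx = 1048576/7;  ∫_0^4 -96*x^5 dx = -65536;  ∫_0^4 -60*x^4 dx = -12288;
    ∫_0^4 72*x^3 dx = 4608;  ∫_0^4 36*x^2 dx = 768.
  Sum: 1048576/7 − 65536 − 12288 + 4608 + 768 = 541440/7.
Adding: ||u||_{H^1}^2 = 13457516/315 + 541440/7 = 5403188/45.


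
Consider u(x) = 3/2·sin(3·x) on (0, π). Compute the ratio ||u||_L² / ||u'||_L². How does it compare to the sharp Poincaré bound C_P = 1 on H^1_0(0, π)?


||u||_L² / ||u'||_L² = 1/3 < C_P = 1.

u(x) = 3/2·sin(3·x), so u'(x) = 9*cos(3*x)/2.
Writing u(x) = A·sin(kπx/L) with A = 3/2 and k = 3, use ∫_0^L sin²(kπx/L) dx = L/2 and ∫_0^L cos²(kπx/L) dx = L/2.
u² = 9/4·sin²(3·x) and (u')² = 81/4·cos²(3·x), and each of sin², cos² integrates to L/2 = π/2 over (0, π).
∫_0^π u² dx = 9*π/8, so ||u||_L² = 3*sqrt(2)*sqrt(π)/4.
∫_0^π (u')² dx = 81*π/8, so ||u'||_L² = 9*sqrt(2)*sqrt(π)/4.
Ratio ||u||_L² / ||u'||_L² = 1/3.
Sharp Poincaré constant on H^1_0(0, π) is C_P = L/π = 1, achieved by sin(x).
This is the k = 3 harmonic; the ratio L/(kπ) is strictly less than C_P = L/π, consistent with the sharp inequality ||u||_L² ≤ C_P ||u'||_L².
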